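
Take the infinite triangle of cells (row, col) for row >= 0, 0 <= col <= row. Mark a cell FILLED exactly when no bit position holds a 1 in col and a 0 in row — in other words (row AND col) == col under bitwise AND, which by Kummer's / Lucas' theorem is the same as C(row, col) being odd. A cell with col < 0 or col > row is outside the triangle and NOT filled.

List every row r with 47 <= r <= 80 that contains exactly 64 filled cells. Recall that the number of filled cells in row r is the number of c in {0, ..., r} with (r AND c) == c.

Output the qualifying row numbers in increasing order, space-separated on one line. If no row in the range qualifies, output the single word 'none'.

Answer: 63

Derivation:
Row r has 2^popcount(r) filled cells, so we need popcount(r) = log2(64) = 6.
Scan r = 47..80 and keep those with exactly 6 one-bits:
r=47=101111 popcount=5 -> skip
r=48=110000 popcount=2 -> skip
r=49=110001 popcount=3 -> skip
r=50=110010 popcount=3 -> skip
r=51=110011 popcount=4 -> skip
r=52=110100 popcount=3 -> skip
r=53=110101 popcount=4 -> skip
r=54=110110 popcount=4 -> skip
r=55=110111 popcount=5 -> skip
r=56=111000 popcount=3 -> skip
r=57=111001 popcount=4 -> skip
r=58=111010 popcount=4 -> skip
r=59=111011 popcount=5 -> skip
r=60=111100 popcount=4 -> skip
r=61=111101 popcount=5 -> skip
r=62=111110 popcount=5 -> skip
r=63=111111 popcount=6 -> KEEP
r=64=1000000 popcount=1 -> skip
r=65=1000001 popcount=2 -> skip
r=66=1000010 popcount=2 -> skip
r=67=1000011 popcount=3 -> skip
r=68=1000100 popcount=2 -> skip
r=69=1000101 popcount=3 -> skip
r=70=1000110 popcount=3 -> skip
r=71=1000111 popcount=4 -> skip
r=72=1001000 popcount=2 -> skip
r=73=1001001 popcount=3 -> skip
r=74=1001010 popcount=3 -> skip
r=75=1001011 popcount=4 -> skip
r=76=1001100 popcount=3 -> skip
r=77=1001101 popcount=4 -> skip
r=78=1001110 popcount=4 -> skip
r=79=1001111 popcount=5 -> skip
r=80=1010000 popcount=2 -> skip
Kept rows: 63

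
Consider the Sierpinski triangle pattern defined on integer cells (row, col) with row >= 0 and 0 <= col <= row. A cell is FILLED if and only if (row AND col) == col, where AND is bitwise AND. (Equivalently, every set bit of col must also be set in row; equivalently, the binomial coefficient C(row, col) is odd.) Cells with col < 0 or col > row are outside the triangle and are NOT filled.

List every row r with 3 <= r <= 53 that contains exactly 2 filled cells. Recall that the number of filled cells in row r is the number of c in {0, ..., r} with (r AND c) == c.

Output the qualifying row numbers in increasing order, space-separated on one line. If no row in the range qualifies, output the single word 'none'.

Row r has 2^popcount(r) filled cells, so we need popcount(r) = log2(2) = 1.
Scan r = 3..53 and keep those with exactly 1 one-bits:
r=3=11 popcount=2 -> skip
r=4=100 popcount=1 -> KEEP
r=5=101 popcount=2 -> skip
r=6=110 popcount=2 -> skip
r=7=111 popcount=3 -> skip
r=8=1000 popcount=1 -> KEEP
r=9=1001 popcount=2 -> skip
r=10=1010 popcount=2 -> skip
r=11=1011 popcount=3 -> skip
r=12=1100 popcount=2 -> skip
r=13=1101 popcount=3 -> skip
r=14=1110 popcount=3 -> skip
r=15=1111 popcount=4 -> skip
r=16=10000 popcount=1 -> KEEP
r=17=10001 popcount=2 -> skip
r=18=10010 popcount=2 -> skip
r=19=10011 popcount=3 -> skip
r=20=10100 popcount=2 -> skip
r=21=10101 popcount=3 -> skip
r=22=10110 popcount=3 -> skip
r=23=10111 popcount=4 -> skip
r=24=11000 popcount=2 -> skip
r=25=11001 popcount=3 -> skip
r=26=11010 popcount=3 -> skip
r=27=11011 popcount=4 -> skip
r=28=11100 popcount=3 -> skip
r=29=11101 popcount=4 -> skip
r=30=11110 popcount=4 -> skip
r=31=11111 popcount=5 -> skip
r=32=100000 popcount=1 -> KEEP
r=33=100001 popcount=2 -> skip
r=34=100010 popcount=2 -> skip
r=35=100011 popcount=3 -> skip
r=36=100100 popcount=2 -> skip
r=37=100101 popcount=3 -> skip
r=38=100110 popcount=3 -> skip
r=39=100111 popcount=4 -> skip
r=40=101000 popcount=2 -> skip
r=41=101001 popcount=3 -> skip
r=42=101010 popcount=3 -> skip
r=43=101011 popcount=4 -> skip
r=44=101100 popcount=3 -> skip
r=45=101101 popcount=4 -> skip
r=46=101110 popcount=4 -> skip
r=47=101111 popcount=5 -> skip
r=48=110000 popcount=2 -> skip
r=49=110001 popcount=3 -> skip
r=50=110010 popcount=3 -> skip
r=51=110011 popcount=4 -> skip
r=52=110100 popcount=3 -> skip
r=53=110101 popcount=4 -> skip
Kept rows: 4 8 16 32

Answer: 4 8 16 32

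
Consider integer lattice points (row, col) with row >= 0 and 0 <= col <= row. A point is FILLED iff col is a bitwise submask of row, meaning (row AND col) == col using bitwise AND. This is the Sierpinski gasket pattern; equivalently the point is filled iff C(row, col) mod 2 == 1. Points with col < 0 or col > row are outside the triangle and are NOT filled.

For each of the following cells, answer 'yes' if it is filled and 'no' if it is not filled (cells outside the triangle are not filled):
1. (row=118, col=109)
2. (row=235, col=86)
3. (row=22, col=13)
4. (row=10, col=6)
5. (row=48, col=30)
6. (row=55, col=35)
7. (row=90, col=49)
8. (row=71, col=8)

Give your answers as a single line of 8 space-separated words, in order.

Answer: no no no no no yes no no

Derivation:
(118,109): row=0b1110110, col=0b1101101, row AND col = 0b1100100 = 100; 100 != 109 -> empty
(235,86): row=0b11101011, col=0b1010110, row AND col = 0b1000010 = 66; 66 != 86 -> empty
(22,13): row=0b10110, col=0b1101, row AND col = 0b100 = 4; 4 != 13 -> empty
(10,6): row=0b1010, col=0b110, row AND col = 0b10 = 2; 2 != 6 -> empty
(48,30): row=0b110000, col=0b11110, row AND col = 0b10000 = 16; 16 != 30 -> empty
(55,35): row=0b110111, col=0b100011, row AND col = 0b100011 = 35; 35 == 35 -> filled
(90,49): row=0b1011010, col=0b110001, row AND col = 0b10000 = 16; 16 != 49 -> empty
(71,8): row=0b1000111, col=0b1000, row AND col = 0b0 = 0; 0 != 8 -> empty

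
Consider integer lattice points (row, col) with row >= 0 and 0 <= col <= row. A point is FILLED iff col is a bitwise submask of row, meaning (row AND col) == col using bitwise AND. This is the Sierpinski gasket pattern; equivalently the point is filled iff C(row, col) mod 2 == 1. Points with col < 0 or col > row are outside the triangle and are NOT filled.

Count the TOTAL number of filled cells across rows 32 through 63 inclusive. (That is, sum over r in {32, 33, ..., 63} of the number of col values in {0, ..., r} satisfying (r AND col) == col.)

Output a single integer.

r32=100000 pc1: +2 =2
r33=100001 pc2: +4 =6
r34=100010 pc2: +4 =10
r35=100011 pc3: +8 =18
r36=100100 pc2: +4 =22
r37=100101 pc3: +8 =30
r38=100110 pc3: +8 =38
r39=100111 pc4: +16 =54
r40=101000 pc2: +4 =58
r41=101001 pc3: +8 =66
r42=101010 pc3: +8 =74
r43=101011 pc4: +16 =90
r44=101100 pc3: +8 =98
r45=101101 pc4: +16 =114
r46=101110 pc4: +16 =130
r47=101111 pc5: +32 =162
r48=110000 pc2: +4 =166
r49=110001 pc3: +8 =174
r50=110010 pc3: +8 =182
r51=110011 pc4: +16 =198
r52=110100 pc3: +8 =206
r53=110101 pc4: +16 =222
r54=110110 pc4: +16 =238
r55=110111 pc5: +32 =270
r56=111000 pc3: +8 =278
r57=111001 pc4: +16 =294
r58=111010 pc4: +16 =310
r59=111011 pc5: +32 =342
r60=111100 pc4: +16 =358
r61=111101 pc5: +32 =390
r62=111110 pc5: +32 =422
r63=111111 pc6: +64 =486

Answer: 486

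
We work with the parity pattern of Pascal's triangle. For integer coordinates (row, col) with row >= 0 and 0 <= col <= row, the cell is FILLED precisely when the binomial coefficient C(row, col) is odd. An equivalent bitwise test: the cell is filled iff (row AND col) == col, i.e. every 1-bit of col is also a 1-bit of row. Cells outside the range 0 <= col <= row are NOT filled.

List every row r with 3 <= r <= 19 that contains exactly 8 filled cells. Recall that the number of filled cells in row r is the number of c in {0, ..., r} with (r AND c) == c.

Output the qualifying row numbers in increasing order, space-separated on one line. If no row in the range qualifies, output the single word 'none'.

Row r has 2^popcount(r) filled cells, so we need popcount(r) = log2(8) = 3.
Scan r = 3..19 and keep those with exactly 3 one-bits:
r=3=11 popcount=2 -> skip
r=4=100 popcount=1 -> skip
r=5=101 popcount=2 -> skip
r=6=110 popcount=2 -> skip
r=7=111 popcount=3 -> KEEP
r=8=1000 popcount=1 -> skip
r=9=1001 popcount=2 -> skip
r=10=1010 popcount=2 -> skip
r=11=1011 popcount=3 -> KEEP
r=12=1100 popcount=2 -> skip
r=13=1101 popcount=3 -> KEEP
r=14=1110 popcount=3 -> KEEP
r=15=1111 popcount=4 -> skip
r=16=10000 popcount=1 -> skip
r=17=10001 popcount=2 -> skip
r=18=10010 popcount=2 -> skip
r=19=10011 popcount=3 -> KEEP
Kept rows: 7 11 13 14 19

Answer: 7 11 13 14 19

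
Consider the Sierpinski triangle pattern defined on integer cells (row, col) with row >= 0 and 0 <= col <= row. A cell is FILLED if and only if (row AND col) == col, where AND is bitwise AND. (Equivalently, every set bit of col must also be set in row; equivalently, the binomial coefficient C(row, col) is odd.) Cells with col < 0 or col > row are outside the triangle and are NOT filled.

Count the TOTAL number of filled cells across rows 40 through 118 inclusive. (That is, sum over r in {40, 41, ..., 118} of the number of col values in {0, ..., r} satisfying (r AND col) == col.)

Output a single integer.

r40=101000 pc2: +4 =4
r41=101001 pc3: +8 =12
r42=101010 pc3: +8 =20
r43=101011 pc4: +16 =36
r44=101100 pc3: +8 =44
r45=101101 pc4: +16 =60
r46=101110 pc4: +16 =76
r47=101111 pc5: +32 =108
r48=110000 pc2: +4 =112
r49=110001 pc3: +8 =120
r50=110010 pc3: +8 =128
r51=110011 pc4: +16 =144
r52=110100 pc3: +8 =152
r53=110101 pc4: +16 =168
r54=110110 pc4: +16 =184
r55=110111 pc5: +32 =216
r56=111000 pc3: +8 =224
r57=111001 pc4: +16 =240
r58=111010 pc4: +16 =256
r59=111011 pc5: +32 =288
r60=111100 pc4: +16 =304
r61=111101 pc5: +32 =336
r62=111110 pc5: +32 =368
r63=111111 pc6: +64 =432
r64=1000000 pc1: +2 =434
r65=1000001 pc2: +4 =438
r66=1000010 pc2: +4 =442
r67=1000011 pc3: +8 =450
r68=1000100 pc2: +4 =454
r69=1000101 pc3: +8 =462
r70=1000110 pc3: +8 =470
r71=1000111 pc4: +16 =486
r72=1001000 pc2: +4 =490
r73=1001001 pc3: +8 =498
r74=1001010 pc3: +8 =506
r75=1001011 pc4: +16 =522
r76=1001100 pc3: +8 =530
r77=1001101 pc4: +16 =546
r78=1001110 pc4: +16 =562
r79=1001111 pc5: +32 =594
r80=1010000 pc2: +4 =598
r81=1010001 pc3: +8 =606
r82=1010010 pc3: +8 =614
r83=1010011 pc4: +16 =630
r84=1010100 pc3: +8 =638
r85=1010101 pc4: +16 =654
r86=1010110 pc4: +16 =670
r87=1010111 pc5: +32 =702
r88=1011000 pc3: +8 =710
r89=1011001 pc4: +16 =726
r90=1011010 pc4: +16 =742
r91=1011011 pc5: +32 =774
r92=1011100 pc4: +16 =790
r93=1011101 pc5: +32 =822
r94=1011110 pc5: +32 =854
r95=1011111 pc6: +64 =918
r96=1100000 pc2: +4 =922
r97=1100001 pc3: +8 =930
r98=1100010 pc3: +8 =938
r99=1100011 pc4: +16 =954
r100=1100100 pc3: +8 =962
r101=1100101 pc4: +16 =978
r102=1100110 pc4: +16 =994
r103=1100111 pc5: +32 =1026
r104=1101000 pc3: +8 =1034
r105=1101001 pc4: +16 =1050
r106=1101010 pc4: +16 =1066
r107=1101011 pc5: +32 =1098
r108=1101100 pc4: +16 =1114
r109=1101101 pc5: +32 =1146
r110=1101110 pc5: +32 =1178
r111=1101111 pc6: +64 =1242
r112=1110000 pc3: +8 =1250
r113=1110001 pc4: +16 =1266
r114=1110010 pc4: +16 =1282
r115=1110011 pc5: +32 =1314
r116=1110100 pc4: +16 =1330
r117=1110101 pc5: +32 =1362
r118=1110110 pc5: +32 =1394

Answer: 1394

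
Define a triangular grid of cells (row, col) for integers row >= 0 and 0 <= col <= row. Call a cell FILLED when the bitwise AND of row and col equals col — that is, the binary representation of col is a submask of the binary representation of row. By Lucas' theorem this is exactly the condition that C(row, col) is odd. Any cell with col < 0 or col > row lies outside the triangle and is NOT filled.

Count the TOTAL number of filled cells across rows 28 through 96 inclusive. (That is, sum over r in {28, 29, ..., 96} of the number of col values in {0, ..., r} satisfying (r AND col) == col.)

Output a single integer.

r28=11100 pc3: +8 =8
r29=11101 pc4: +16 =24
r30=11110 pc4: +16 =40
r31=11111 pc5: +32 =72
r32=100000 pc1: +2 =74
r33=100001 pc2: +4 =78
r34=100010 pc2: +4 =82
r35=100011 pc3: +8 =90
r36=100100 pc2: +4 =94
r37=100101 pc3: +8 =102
r38=100110 pc3: +8 =110
r39=100111 pc4: +16 =126
r40=101000 pc2: +4 =130
r41=101001 pc3: +8 =138
r42=101010 pc3: +8 =146
r43=101011 pc4: +16 =162
r44=101100 pc3: +8 =170
r45=101101 pc4: +16 =186
r46=101110 pc4: +16 =202
r47=101111 pc5: +32 =234
r48=110000 pc2: +4 =238
r49=110001 pc3: +8 =246
r50=110010 pc3: +8 =254
r51=110011 pc4: +16 =270
r52=110100 pc3: +8 =278
r53=110101 pc4: +16 =294
r54=110110 pc4: +16 =310
r55=110111 pc5: +32 =342
r56=111000 pc3: +8 =350
r57=111001 pc4: +16 =366
r58=111010 pc4: +16 =382
r59=111011 pc5: +32 =414
r60=111100 pc4: +16 =430
r61=111101 pc5: +32 =462
r62=111110 pc5: +32 =494
r63=111111 pc6: +64 =558
r64=1000000 pc1: +2 =560
r65=1000001 pc2: +4 =564
r66=1000010 pc2: +4 =568
r67=1000011 pc3: +8 =576
r68=1000100 pc2: +4 =580
r69=1000101 pc3: +8 =588
r70=1000110 pc3: +8 =596
r71=1000111 pc4: +16 =612
r72=1001000 pc2: +4 =616
r73=1001001 pc3: +8 =624
r74=1001010 pc3: +8 =632
r75=1001011 pc4: +16 =648
r76=1001100 pc3: +8 =656
r77=1001101 pc4: +16 =672
r78=1001110 pc4: +16 =688
r79=1001111 pc5: +32 =720
r80=1010000 pc2: +4 =724
r81=1010001 pc3: +8 =732
r82=1010010 pc3: +8 =740
r83=1010011 pc4: +16 =756
r84=1010100 pc3: +8 =764
r85=1010101 pc4: +16 =780
r86=1010110 pc4: +16 =796
r87=1010111 pc5: +32 =828
r88=1011000 pc3: +8 =836
r89=1011001 pc4: +16 =852
r90=1011010 pc4: +16 =868
r91=1011011 pc5: +32 =900
r92=1011100 pc4: +16 =916
r93=1011101 pc5: +32 =948
r94=1011110 pc5: +32 =980
r95=1011111 pc6: +64 =1044
r96=1100000 pc2: +4 =1048

Answer: 1048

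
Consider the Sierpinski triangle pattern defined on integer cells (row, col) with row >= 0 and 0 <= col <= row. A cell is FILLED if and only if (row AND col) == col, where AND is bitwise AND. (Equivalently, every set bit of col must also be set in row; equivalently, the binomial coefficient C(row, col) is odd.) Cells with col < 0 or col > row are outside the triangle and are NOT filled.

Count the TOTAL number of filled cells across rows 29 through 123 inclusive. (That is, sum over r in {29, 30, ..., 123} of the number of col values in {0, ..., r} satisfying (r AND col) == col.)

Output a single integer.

r29=11101 pc4: +16 =16
r30=11110 pc4: +16 =32
r31=11111 pc5: +32 =64
r32=100000 pc1: +2 =66
r33=100001 pc2: +4 =70
r34=100010 pc2: +4 =74
r35=100011 pc3: +8 =82
r36=100100 pc2: +4 =86
r37=100101 pc3: +8 =94
r38=100110 pc3: +8 =102
r39=100111 pc4: +16 =118
r40=101000 pc2: +4 =122
r41=101001 pc3: +8 =130
r42=101010 pc3: +8 =138
r43=101011 pc4: +16 =154
r44=101100 pc3: +8 =162
r45=101101 pc4: +16 =178
r46=101110 pc4: +16 =194
r47=101111 pc5: +32 =226
r48=110000 pc2: +4 =230
r49=110001 pc3: +8 =238
r50=110010 pc3: +8 =246
r51=110011 pc4: +16 =262
r52=110100 pc3: +8 =270
r53=110101 pc4: +16 =286
r54=110110 pc4: +16 =302
r55=110111 pc5: +32 =334
r56=111000 pc3: +8 =342
r57=111001 pc4: +16 =358
r58=111010 pc4: +16 =374
r59=111011 pc5: +32 =406
r60=111100 pc4: +16 =422
r61=111101 pc5: +32 =454
r62=111110 pc5: +32 =486
r63=111111 pc6: +64 =550
r64=1000000 pc1: +2 =552
r65=1000001 pc2: +4 =556
r66=1000010 pc2: +4 =560
r67=1000011 pc3: +8 =568
r68=1000100 pc2: +4 =572
r69=1000101 pc3: +8 =580
r70=1000110 pc3: +8 =588
r71=1000111 pc4: +16 =604
r72=1001000 pc2: +4 =608
r73=1001001 pc3: +8 =616
r74=1001010 pc3: +8 =624
r75=1001011 pc4: +16 =640
r76=1001100 pc3: +8 =648
r77=1001101 pc4: +16 =664
r78=1001110 pc4: +16 =680
r79=1001111 pc5: +32 =712
r80=1010000 pc2: +4 =716
r81=1010001 pc3: +8 =724
r82=1010010 pc3: +8 =732
r83=1010011 pc4: +16 =748
r84=1010100 pc3: +8 =756
r85=1010101 pc4: +16 =772
r86=1010110 pc4: +16 =788
r87=1010111 pc5: +32 =820
r88=1011000 pc3: +8 =828
r89=1011001 pc4: +16 =844
r90=1011010 pc4: +16 =860
r91=1011011 pc5: +32 =892
r92=1011100 pc4: +16 =908
r93=1011101 pc5: +32 =940
r94=1011110 pc5: +32 =972
r95=1011111 pc6: +64 =1036
r96=1100000 pc2: +4 =1040
r97=1100001 pc3: +8 =1048
r98=1100010 pc3: +8 =1056
r99=1100011 pc4: +16 =1072
r100=1100100 pc3: +8 =1080
r101=1100101 pc4: +16 =1096
r102=1100110 pc4: +16 =1112
r103=1100111 pc5: +32 =1144
r104=1101000 pc3: +8 =1152
r105=1101001 pc4: +16 =1168
r106=1101010 pc4: +16 =1184
r107=1101011 pc5: +32 =1216
r108=1101100 pc4: +16 =1232
r109=1101101 pc5: +32 =1264
r110=1101110 pc5: +32 =1296
r111=1101111 pc6: +64 =1360
r112=1110000 pc3: +8 =1368
r113=1110001 pc4: +16 =1384
r114=1110010 pc4: +16 =1400
r115=1110011 pc5: +32 =1432
r116=1110100 pc4: +16 =1448
r117=1110101 pc5: +32 =1480
r118=1110110 pc5: +32 =1512
r119=1110111 pc6: +64 =1576
r120=1111000 pc4: +16 =1592
r121=1111001 pc5: +32 =1624
r122=1111010 pc5: +32 =1656
r123=1111011 pc6: +64 =1720

Answer: 1720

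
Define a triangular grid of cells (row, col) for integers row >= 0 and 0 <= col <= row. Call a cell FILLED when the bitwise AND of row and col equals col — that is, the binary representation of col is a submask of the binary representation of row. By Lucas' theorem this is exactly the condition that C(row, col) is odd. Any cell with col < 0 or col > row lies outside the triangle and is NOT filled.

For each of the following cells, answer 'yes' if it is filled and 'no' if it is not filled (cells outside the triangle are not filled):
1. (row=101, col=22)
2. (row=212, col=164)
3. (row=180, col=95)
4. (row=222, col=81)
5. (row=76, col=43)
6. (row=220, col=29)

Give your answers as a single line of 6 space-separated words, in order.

Answer: no no no no no no

Derivation:
(101,22): row=0b1100101, col=0b10110, row AND col = 0b100 = 4; 4 != 22 -> empty
(212,164): row=0b11010100, col=0b10100100, row AND col = 0b10000100 = 132; 132 != 164 -> empty
(180,95): row=0b10110100, col=0b1011111, row AND col = 0b10100 = 20; 20 != 95 -> empty
(222,81): row=0b11011110, col=0b1010001, row AND col = 0b1010000 = 80; 80 != 81 -> empty
(76,43): row=0b1001100, col=0b101011, row AND col = 0b1000 = 8; 8 != 43 -> empty
(220,29): row=0b11011100, col=0b11101, row AND col = 0b11100 = 28; 28 != 29 -> empty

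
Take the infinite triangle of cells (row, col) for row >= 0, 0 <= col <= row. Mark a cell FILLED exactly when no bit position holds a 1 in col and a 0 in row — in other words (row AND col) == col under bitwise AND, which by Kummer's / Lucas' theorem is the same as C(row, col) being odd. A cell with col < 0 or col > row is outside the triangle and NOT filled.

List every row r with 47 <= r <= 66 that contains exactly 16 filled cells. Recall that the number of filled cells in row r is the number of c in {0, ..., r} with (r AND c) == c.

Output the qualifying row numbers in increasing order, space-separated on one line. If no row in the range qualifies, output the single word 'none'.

Answer: 51 53 54 57 58 60

Derivation:
Row r has 2^popcount(r) filled cells, so we need popcount(r) = log2(16) = 4.
Scan r = 47..66 and keep those with exactly 4 one-bits:
r=47=101111 popcount=5 -> skip
r=48=110000 popcount=2 -> skip
r=49=110001 popcount=3 -> skip
r=50=110010 popcount=3 -> skip
r=51=110011 popcount=4 -> KEEP
r=52=110100 popcount=3 -> skip
r=53=110101 popcount=4 -> KEEP
r=54=110110 popcount=4 -> KEEP
r=55=110111 popcount=5 -> skip
r=56=111000 popcount=3 -> skip
r=57=111001 popcount=4 -> KEEP
r=58=111010 popcount=4 -> KEEP
r=59=111011 popcount=5 -> skip
r=60=111100 popcount=4 -> KEEP
r=61=111101 popcount=5 -> skip
r=62=111110 popcount=5 -> skip
r=63=111111 popcount=6 -> skip
r=64=1000000 popcount=1 -> skip
r=65=1000001 popcount=2 -> skip
r=66=1000010 popcount=2 -> skip
Kept rows: 51 53 54 57 58 60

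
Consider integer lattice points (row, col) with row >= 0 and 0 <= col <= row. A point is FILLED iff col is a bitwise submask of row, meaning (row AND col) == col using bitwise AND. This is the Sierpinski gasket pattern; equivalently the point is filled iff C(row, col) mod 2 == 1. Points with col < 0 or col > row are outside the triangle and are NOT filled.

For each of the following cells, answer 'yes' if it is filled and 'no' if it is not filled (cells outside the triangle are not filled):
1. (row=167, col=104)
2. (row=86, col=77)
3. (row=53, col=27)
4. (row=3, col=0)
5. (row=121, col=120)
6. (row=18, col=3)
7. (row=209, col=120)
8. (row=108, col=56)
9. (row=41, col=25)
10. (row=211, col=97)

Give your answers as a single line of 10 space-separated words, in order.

(167,104): row=0b10100111, col=0b1101000, row AND col = 0b100000 = 32; 32 != 104 -> empty
(86,77): row=0b1010110, col=0b1001101, row AND col = 0b1000100 = 68; 68 != 77 -> empty
(53,27): row=0b110101, col=0b11011, row AND col = 0b10001 = 17; 17 != 27 -> empty
(3,0): row=0b11, col=0b0, row AND col = 0b0 = 0; 0 == 0 -> filled
(121,120): row=0b1111001, col=0b1111000, row AND col = 0b1111000 = 120; 120 == 120 -> filled
(18,3): row=0b10010, col=0b11, row AND col = 0b10 = 2; 2 != 3 -> empty
(209,120): row=0b11010001, col=0b1111000, row AND col = 0b1010000 = 80; 80 != 120 -> empty
(108,56): row=0b1101100, col=0b111000, row AND col = 0b101000 = 40; 40 != 56 -> empty
(41,25): row=0b101001, col=0b11001, row AND col = 0b1001 = 9; 9 != 25 -> empty
(211,97): row=0b11010011, col=0b1100001, row AND col = 0b1000001 = 65; 65 != 97 -> empty

Answer: no no no yes yes no no no no no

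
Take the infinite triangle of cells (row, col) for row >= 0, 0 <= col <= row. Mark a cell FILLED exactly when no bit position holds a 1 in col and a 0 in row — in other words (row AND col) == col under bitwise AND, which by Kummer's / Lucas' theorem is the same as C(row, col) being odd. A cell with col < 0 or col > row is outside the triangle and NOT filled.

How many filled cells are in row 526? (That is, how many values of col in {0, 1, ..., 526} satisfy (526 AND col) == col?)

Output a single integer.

Answer: 16

Derivation:
526 in binary = 1000001110
popcount(526) = number of 1-bits in 1000001110 = 4
A col c satisfies (526 AND c) == c iff every set bit of c is also set in 526; each of the 4 set bits of 526 can independently be on or off in c.
count = 2^4 = 16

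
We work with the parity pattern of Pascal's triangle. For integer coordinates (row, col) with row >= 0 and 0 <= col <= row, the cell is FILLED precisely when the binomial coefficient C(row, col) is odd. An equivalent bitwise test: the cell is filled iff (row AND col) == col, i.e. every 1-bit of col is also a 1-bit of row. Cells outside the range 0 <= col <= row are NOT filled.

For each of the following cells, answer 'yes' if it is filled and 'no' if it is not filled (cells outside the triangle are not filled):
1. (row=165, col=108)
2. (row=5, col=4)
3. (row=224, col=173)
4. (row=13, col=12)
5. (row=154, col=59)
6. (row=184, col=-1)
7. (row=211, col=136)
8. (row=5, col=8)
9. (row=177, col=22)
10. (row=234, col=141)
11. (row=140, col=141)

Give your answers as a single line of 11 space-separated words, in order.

(165,108): row=0b10100101, col=0b1101100, row AND col = 0b100100 = 36; 36 != 108 -> empty
(5,4): row=0b101, col=0b100, row AND col = 0b100 = 4; 4 == 4 -> filled
(224,173): row=0b11100000, col=0b10101101, row AND col = 0b10100000 = 160; 160 != 173 -> empty
(13,12): row=0b1101, col=0b1100, row AND col = 0b1100 = 12; 12 == 12 -> filled
(154,59): row=0b10011010, col=0b111011, row AND col = 0b11010 = 26; 26 != 59 -> empty
(184,-1): col outside [0, 184] -> not filled
(211,136): row=0b11010011, col=0b10001000, row AND col = 0b10000000 = 128; 128 != 136 -> empty
(5,8): col outside [0, 5] -> not filled
(177,22): row=0b10110001, col=0b10110, row AND col = 0b10000 = 16; 16 != 22 -> empty
(234,141): row=0b11101010, col=0b10001101, row AND col = 0b10001000 = 136; 136 != 141 -> empty
(140,141): col outside [0, 140] -> not filled

Answer: no yes no yes no no no no no no no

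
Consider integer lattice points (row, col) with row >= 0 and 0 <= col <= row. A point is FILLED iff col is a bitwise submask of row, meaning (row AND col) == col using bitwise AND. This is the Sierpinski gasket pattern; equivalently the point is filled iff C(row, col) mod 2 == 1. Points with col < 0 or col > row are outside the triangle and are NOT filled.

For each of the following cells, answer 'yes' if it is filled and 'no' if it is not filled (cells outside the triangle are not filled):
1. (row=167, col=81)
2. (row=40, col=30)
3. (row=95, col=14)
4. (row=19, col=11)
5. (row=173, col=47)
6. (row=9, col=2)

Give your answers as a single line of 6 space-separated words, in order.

(167,81): row=0b10100111, col=0b1010001, row AND col = 0b1 = 1; 1 != 81 -> empty
(40,30): row=0b101000, col=0b11110, row AND col = 0b1000 = 8; 8 != 30 -> empty
(95,14): row=0b1011111, col=0b1110, row AND col = 0b1110 = 14; 14 == 14 -> filled
(19,11): row=0b10011, col=0b1011, row AND col = 0b11 = 3; 3 != 11 -> empty
(173,47): row=0b10101101, col=0b101111, row AND col = 0b101101 = 45; 45 != 47 -> empty
(9,2): row=0b1001, col=0b10, row AND col = 0b0 = 0; 0 != 2 -> empty

Answer: no no yes no no no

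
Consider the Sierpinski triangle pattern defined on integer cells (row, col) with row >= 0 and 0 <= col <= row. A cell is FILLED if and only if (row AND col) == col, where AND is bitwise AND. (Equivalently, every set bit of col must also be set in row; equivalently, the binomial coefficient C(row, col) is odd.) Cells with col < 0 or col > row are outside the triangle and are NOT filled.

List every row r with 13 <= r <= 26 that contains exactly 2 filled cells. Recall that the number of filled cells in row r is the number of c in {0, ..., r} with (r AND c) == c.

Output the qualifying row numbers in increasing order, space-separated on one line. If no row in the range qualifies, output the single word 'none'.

Answer: 16

Derivation:
Row r has 2^popcount(r) filled cells, so we need popcount(r) = log2(2) = 1.
Scan r = 13..26 and keep those with exactly 1 one-bits:
r=13=1101 popcount=3 -> skip
r=14=1110 popcount=3 -> skip
r=15=1111 popcount=4 -> skip
r=16=10000 popcount=1 -> KEEP
r=17=10001 popcount=2 -> skip
r=18=10010 popcount=2 -> skip
r=19=10011 popcount=3 -> skip
r=20=10100 popcount=2 -> skip
r=21=10101 popcount=3 -> skip
r=22=10110 popcount=3 -> skip
r=23=10111 popcount=4 -> skip
r=24=11000 popcount=2 -> skip
r=25=11001 popcount=3 -> skip
r=26=11010 popcount=3 -> skip
Kept rows: 16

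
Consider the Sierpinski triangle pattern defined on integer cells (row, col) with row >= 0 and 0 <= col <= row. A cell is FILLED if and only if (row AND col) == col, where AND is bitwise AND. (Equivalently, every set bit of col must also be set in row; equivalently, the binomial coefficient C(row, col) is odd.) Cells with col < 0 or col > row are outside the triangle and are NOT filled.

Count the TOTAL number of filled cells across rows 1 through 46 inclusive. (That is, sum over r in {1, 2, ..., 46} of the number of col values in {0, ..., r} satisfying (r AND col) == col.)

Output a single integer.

r1=1 pc1: +2 =2
r2=10 pc1: +2 =4
r3=11 pc2: +4 =8
r4=100 pc1: +2 =10
r5=101 pc2: +4 =14
r6=110 pc2: +4 =18
r7=111 pc3: +8 =26
r8=1000 pc1: +2 =28
r9=1001 pc2: +4 =32
r10=1010 pc2: +4 =36
r11=1011 pc3: +8 =44
r12=1100 pc2: +4 =48
r13=1101 pc3: +8 =56
r14=1110 pc3: +8 =64
r15=1111 pc4: +16 =80
r16=10000 pc1: +2 =82
r17=10001 pc2: +4 =86
r18=10010 pc2: +4 =90
r19=10011 pc3: +8 =98
r20=10100 pc2: +4 =102
r21=10101 pc3: +8 =110
r22=10110 pc3: +8 =118
r23=10111 pc4: +16 =134
r24=11000 pc2: +4 =138
r25=11001 pc3: +8 =146
r26=11010 pc3: +8 =154
r27=11011 pc4: +16 =170
r28=11100 pc3: +8 =178
r29=11101 pc4: +16 =194
r30=11110 pc4: +16 =210
r31=11111 pc5: +32 =242
r32=100000 pc1: +2 =244
r33=100001 pc2: +4 =248
r34=100010 pc2: +4 =252
r35=100011 pc3: +8 =260
r36=100100 pc2: +4 =264
r37=100101 pc3: +8 =272
r38=100110 pc3: +8 =280
r39=100111 pc4: +16 =296
r40=101000 pc2: +4 =300
r41=101001 pc3: +8 =308
r42=101010 pc3: +8 =316
r43=101011 pc4: +16 =332
r44=101100 pc3: +8 =340
r45=101101 pc4: +16 =356
r46=101110 pc4: +16 =372

Answer: 372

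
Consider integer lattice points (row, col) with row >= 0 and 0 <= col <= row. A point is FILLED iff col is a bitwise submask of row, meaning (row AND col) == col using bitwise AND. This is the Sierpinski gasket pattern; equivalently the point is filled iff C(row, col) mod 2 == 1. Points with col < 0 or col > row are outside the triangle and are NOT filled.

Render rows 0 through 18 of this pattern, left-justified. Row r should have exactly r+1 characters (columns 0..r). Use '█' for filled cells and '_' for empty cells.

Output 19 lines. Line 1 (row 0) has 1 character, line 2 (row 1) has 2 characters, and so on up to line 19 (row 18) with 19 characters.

Answer: █
██
█_█
████
█___█
██__██
█_█_█_█
████████
█_______█
██______██
█_█_____█_█
████____████
█___█___█___█
██__██__██__██
█_█_█_█_█_█_█_█
████████████████
█_______________█
██______________██
█_█_____________█_█

Derivation:
r0=0: █
r1=1: ██
r2=10: █_█
r3=11: ████
r4=100: █___█
r5=101: ██__██
r6=110: █_█_█_█
r7=111: ████████
r8=1000: █_______█
r9=1001: ██______██
r10=1010: █_█_____█_█
r11=1011: ████____████
r12=1100: █___█___█___█
r13=1101: ██__██__██__██
r14=1110: █_█_█_█_█_█_█_█
r15=1111: ████████████████
r16=10000: █_______________█
r17=10001: ██______________██
r18=10010: █_█_____________█_█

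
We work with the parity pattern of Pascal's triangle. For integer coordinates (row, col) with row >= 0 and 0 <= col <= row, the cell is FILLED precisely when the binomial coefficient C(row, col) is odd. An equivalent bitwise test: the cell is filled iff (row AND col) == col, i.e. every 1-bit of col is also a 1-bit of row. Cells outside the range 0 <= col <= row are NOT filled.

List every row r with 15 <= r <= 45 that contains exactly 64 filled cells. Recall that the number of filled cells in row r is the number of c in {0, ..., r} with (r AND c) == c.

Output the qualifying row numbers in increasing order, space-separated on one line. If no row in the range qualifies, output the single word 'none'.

Row r has 2^popcount(r) filled cells, so we need popcount(r) = log2(64) = 6.
Scan r = 15..45 and keep those with exactly 6 one-bits:
r=15=1111 popcount=4 -> skip
r=16=10000 popcount=1 -> skip
r=17=10001 popcount=2 -> skip
r=18=10010 popcount=2 -> skip
r=19=10011 popcount=3 -> skip
r=20=10100 popcount=2 -> skip
r=21=10101 popcount=3 -> skip
r=22=10110 popcount=3 -> skip
r=23=10111 popcount=4 -> skip
r=24=11000 popcount=2 -> skip
r=25=11001 popcount=3 -> skip
r=26=11010 popcount=3 -> skip
r=27=11011 popcount=4 -> skip
r=28=11100 popcount=3 -> skip
r=29=11101 popcount=4 -> skip
r=30=11110 popcount=4 -> skip
r=31=11111 popcount=5 -> skip
r=32=100000 popcount=1 -> skip
r=33=100001 popcount=2 -> skip
r=34=100010 popcount=2 -> skip
r=35=100011 popcount=3 -> skip
r=36=100100 popcount=2 -> skip
r=37=100101 popcount=3 -> skip
r=38=100110 popcount=3 -> skip
r=39=100111 popcount=4 -> skip
r=40=101000 popcount=2 -> skip
r=41=101001 popcount=3 -> skip
r=42=101010 popcount=3 -> skip
r=43=101011 popcount=4 -> skip
r=44=101100 popcount=3 -> skip
r=45=101101 popcount=4 -> skip
Kept rows: none

Answer: none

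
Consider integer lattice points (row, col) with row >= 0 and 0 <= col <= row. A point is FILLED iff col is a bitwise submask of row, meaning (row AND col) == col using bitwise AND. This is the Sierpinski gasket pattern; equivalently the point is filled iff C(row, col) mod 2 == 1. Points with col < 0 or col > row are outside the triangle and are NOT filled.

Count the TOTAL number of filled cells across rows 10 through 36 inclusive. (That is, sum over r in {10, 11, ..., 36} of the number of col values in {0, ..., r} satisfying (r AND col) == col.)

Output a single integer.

Answer: 232

Derivation:
r10=1010 pc2: +4 =4
r11=1011 pc3: +8 =12
r12=1100 pc2: +4 =16
r13=1101 pc3: +8 =24
r14=1110 pc3: +8 =32
r15=1111 pc4: +16 =48
r16=10000 pc1: +2 =50
r17=10001 pc2: +4 =54
r18=10010 pc2: +4 =58
r19=10011 pc3: +8 =66
r20=10100 pc2: +4 =70
r21=10101 pc3: +8 =78
r22=10110 pc3: +8 =86
r23=10111 pc4: +16 =102
r24=11000 pc2: +4 =106
r25=11001 pc3: +8 =114
r26=11010 pc3: +8 =122
r27=11011 pc4: +16 =138
r28=11100 pc3: +8 =146
r29=11101 pc4: +16 =162
r30=11110 pc4: +16 =178
r31=11111 pc5: +32 =210
r32=100000 pc1: +2 =212
r33=100001 pc2: +4 =216
r34=100010 pc2: +4 =220
r35=100011 pc3: +8 =228
r36=100100 pc2: +4 =232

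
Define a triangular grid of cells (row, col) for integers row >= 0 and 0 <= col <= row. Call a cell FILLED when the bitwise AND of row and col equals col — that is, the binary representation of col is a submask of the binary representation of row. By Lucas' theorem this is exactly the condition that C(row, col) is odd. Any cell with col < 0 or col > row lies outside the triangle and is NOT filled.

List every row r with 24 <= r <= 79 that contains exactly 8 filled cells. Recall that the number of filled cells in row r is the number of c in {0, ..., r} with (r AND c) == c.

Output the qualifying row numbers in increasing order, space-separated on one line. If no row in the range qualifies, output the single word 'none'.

Answer: 25 26 28 35 37 38 41 42 44 49 50 52 56 67 69 70 73 74 76

Derivation:
Row r has 2^popcount(r) filled cells, so we need popcount(r) = log2(8) = 3.
Scan r = 24..79 and keep those with exactly 3 one-bits:
r=24=11000 popcount=2 -> skip
r=25=11001 popcount=3 -> KEEP
r=26=11010 popcount=3 -> KEEP
r=27=11011 popcount=4 -> skip
r=28=11100 popcount=3 -> KEEP
r=29=11101 popcount=4 -> skip
r=30=11110 popcount=4 -> skip
r=31=11111 popcount=5 -> skip
r=32=100000 popcount=1 -> skip
r=33=100001 popcount=2 -> skip
r=34=100010 popcount=2 -> skip
r=35=100011 popcount=3 -> KEEP
r=36=100100 popcount=2 -> skip
r=37=100101 popcount=3 -> KEEP
r=38=100110 popcount=3 -> KEEP
r=39=100111 popcount=4 -> skip
r=40=101000 popcount=2 -> skip
r=41=101001 popcount=3 -> KEEP
r=42=101010 popcount=3 -> KEEP
r=43=101011 popcount=4 -> skip
r=44=101100 popcount=3 -> KEEP
r=45=101101 popcount=4 -> skip
r=46=101110 popcount=4 -> skip
r=47=101111 popcount=5 -> skip
r=48=110000 popcount=2 -> skip
r=49=110001 popcount=3 -> KEEP
r=50=110010 popcount=3 -> KEEP
r=51=110011 popcount=4 -> skip
r=52=110100 popcount=3 -> KEEP
r=53=110101 popcount=4 -> skip
r=54=110110 popcount=4 -> skip
r=55=110111 popcount=5 -> skip
r=56=111000 popcount=3 -> KEEP
r=57=111001 popcount=4 -> skip
r=58=111010 popcount=4 -> skip
r=59=111011 popcount=5 -> skip
r=60=111100 popcount=4 -> skip
r=61=111101 popcount=5 -> skip
r=62=111110 popcount=5 -> skip
r=63=111111 popcount=6 -> skip
r=64=1000000 popcount=1 -> skip
r=65=1000001 popcount=2 -> skip
r=66=1000010 popcount=2 -> skip
r=67=1000011 popcount=3 -> KEEP
r=68=1000100 popcount=2 -> skip
r=69=1000101 popcount=3 -> KEEP
r=70=1000110 popcount=3 -> KEEP
r=71=1000111 popcount=4 -> skip
r=72=1001000 popcount=2 -> skip
r=73=1001001 popcount=3 -> KEEP
r=74=1001010 popcount=3 -> KEEP
r=75=1001011 popcount=4 -> skip
r=76=1001100 popcount=3 -> KEEP
r=77=1001101 popcount=4 -> skip
r=78=1001110 popcount=4 -> skip
r=79=1001111 popcount=5 -> skip
Kept rows: 25 26 28 35 37 38 41 42 44 49 50 52 56 67 69 70 73 74 76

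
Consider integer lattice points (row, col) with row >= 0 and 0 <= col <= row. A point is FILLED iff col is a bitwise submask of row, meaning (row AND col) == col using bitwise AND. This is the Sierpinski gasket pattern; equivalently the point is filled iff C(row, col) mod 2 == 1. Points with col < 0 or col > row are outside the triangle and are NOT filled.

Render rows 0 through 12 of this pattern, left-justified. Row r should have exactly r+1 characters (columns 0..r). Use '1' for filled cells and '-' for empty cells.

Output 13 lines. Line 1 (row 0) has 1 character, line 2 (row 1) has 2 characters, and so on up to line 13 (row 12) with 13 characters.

Answer: 1
11
1-1
1111
1---1
11--11
1-1-1-1
11111111
1-------1
11------11
1-1-----1-1
1111----1111
1---1---1---1

Derivation:
r0=0: 1
r1=1: 11
r2=10: 1-1
r3=11: 1111
r4=100: 1---1
r5=101: 11--11
r6=110: 1-1-1-1
r7=111: 11111111
r8=1000: 1-------1
r9=1001: 11------11
r10=1010: 1-1-----1-1
r11=1011: 1111----1111
r12=1100: 1---1---1---1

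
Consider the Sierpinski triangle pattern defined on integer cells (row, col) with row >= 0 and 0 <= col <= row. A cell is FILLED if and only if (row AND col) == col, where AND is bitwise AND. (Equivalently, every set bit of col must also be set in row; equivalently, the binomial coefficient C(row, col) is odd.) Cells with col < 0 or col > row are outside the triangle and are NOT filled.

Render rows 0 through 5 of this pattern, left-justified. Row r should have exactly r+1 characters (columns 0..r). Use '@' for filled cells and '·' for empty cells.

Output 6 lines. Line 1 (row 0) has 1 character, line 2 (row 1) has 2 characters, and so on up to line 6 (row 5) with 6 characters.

Answer: @
@@
@·@
@@@@
@···@
@@··@@

Derivation:
r0=0: @
r1=1: @@
r2=10: @·@
r3=11: @@@@
r4=100: @···@
r5=101: @@··@@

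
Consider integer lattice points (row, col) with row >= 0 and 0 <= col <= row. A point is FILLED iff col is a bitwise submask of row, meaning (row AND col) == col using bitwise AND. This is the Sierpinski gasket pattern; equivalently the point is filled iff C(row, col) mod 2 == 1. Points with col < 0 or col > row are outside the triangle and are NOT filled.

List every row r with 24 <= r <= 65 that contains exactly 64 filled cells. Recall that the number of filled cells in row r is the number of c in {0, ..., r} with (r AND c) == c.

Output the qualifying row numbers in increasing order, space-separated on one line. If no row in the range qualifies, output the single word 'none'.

Row r has 2^popcount(r) filled cells, so we need popcount(r) = log2(64) = 6.
Scan r = 24..65 and keep those with exactly 6 one-bits:
r=24=11000 popcount=2 -> skip
r=25=11001 popcount=3 -> skip
r=26=11010 popcount=3 -> skip
r=27=11011 popcount=4 -> skip
r=28=11100 popcount=3 -> skip
r=29=11101 popcount=4 -> skip
r=30=11110 popcount=4 -> skip
r=31=11111 popcount=5 -> skip
r=32=100000 popcount=1 -> skip
r=33=100001 popcount=2 -> skip
r=34=100010 popcount=2 -> skip
r=35=100011 popcount=3 -> skip
r=36=100100 popcount=2 -> skip
r=37=100101 popcount=3 -> skip
r=38=100110 popcount=3 -> skip
r=39=100111 popcount=4 -> skip
r=40=101000 popcount=2 -> skip
r=41=101001 popcount=3 -> skip
r=42=101010 popcount=3 -> skip
r=43=101011 popcount=4 -> skip
r=44=101100 popcount=3 -> skip
r=45=101101 popcount=4 -> skip
r=46=101110 popcount=4 -> skip
r=47=101111 popcount=5 -> skip
r=48=110000 popcount=2 -> skip
r=49=110001 popcount=3 -> skip
r=50=110010 popcount=3 -> skip
r=51=110011 popcount=4 -> skip
r=52=110100 popcount=3 -> skip
r=53=110101 popcount=4 -> skip
r=54=110110 popcount=4 -> skip
r=55=110111 popcount=5 -> skip
r=56=111000 popcount=3 -> skip
r=57=111001 popcount=4 -> skip
r=58=111010 popcount=4 -> skip
r=59=111011 popcount=5 -> skip
r=60=111100 popcount=4 -> skip
r=61=111101 popcount=5 -> skip
r=62=111110 popcount=5 -> skip
r=63=111111 popcount=6 -> KEEP
r=64=1000000 popcount=1 -> skip
r=65=1000001 popcount=2 -> skip
Kept rows: 63

Answer: 63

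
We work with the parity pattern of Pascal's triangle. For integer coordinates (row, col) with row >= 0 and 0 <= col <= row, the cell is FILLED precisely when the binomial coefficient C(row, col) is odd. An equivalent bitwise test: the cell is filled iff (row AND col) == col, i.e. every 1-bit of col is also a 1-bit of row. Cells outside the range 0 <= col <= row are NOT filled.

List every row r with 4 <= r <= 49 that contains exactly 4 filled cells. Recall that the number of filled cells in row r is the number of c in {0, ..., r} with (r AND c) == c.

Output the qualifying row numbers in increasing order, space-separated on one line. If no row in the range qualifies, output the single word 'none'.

Answer: 5 6 9 10 12 17 18 20 24 33 34 36 40 48

Derivation:
Row r has 2^popcount(r) filled cells, so we need popcount(r) = log2(4) = 2.
Scan r = 4..49 and keep those with exactly 2 one-bits:
r=4=100 popcount=1 -> skip
r=5=101 popcount=2 -> KEEP
r=6=110 popcount=2 -> KEEP
r=7=111 popcount=3 -> skip
r=8=1000 popcount=1 -> skip
r=9=1001 popcount=2 -> KEEP
r=10=1010 popcount=2 -> KEEP
r=11=1011 popcount=3 -> skip
r=12=1100 popcount=2 -> KEEP
r=13=1101 popcount=3 -> skip
r=14=1110 popcount=3 -> skip
r=15=1111 popcount=4 -> skip
r=16=10000 popcount=1 -> skip
r=17=10001 popcount=2 -> KEEP
r=18=10010 popcount=2 -> KEEP
r=19=10011 popcount=3 -> skip
r=20=10100 popcount=2 -> KEEP
r=21=10101 popcount=3 -> skip
r=22=10110 popcount=3 -> skip
r=23=10111 popcount=4 -> skip
r=24=11000 popcount=2 -> KEEP
r=25=11001 popcount=3 -> skip
r=26=11010 popcount=3 -> skip
r=27=11011 popcount=4 -> skip
r=28=11100 popcount=3 -> skip
r=29=11101 popcount=4 -> skip
r=30=11110 popcount=4 -> skip
r=31=11111 popcount=5 -> skip
r=32=100000 popcount=1 -> skip
r=33=100001 popcount=2 -> KEEP
r=34=100010 popcount=2 -> KEEP
r=35=100011 popcount=3 -> skip
r=36=100100 popcount=2 -> KEEP
r=37=100101 popcount=3 -> skip
r=38=100110 popcount=3 -> skip
r=39=100111 popcount=4 -> skip
r=40=101000 popcount=2 -> KEEP
r=41=101001 popcount=3 -> skip
r=42=101010 popcount=3 -> skip
r=43=101011 popcount=4 -> skip
r=44=101100 popcount=3 -> skip
r=45=101101 popcount=4 -> skip
r=46=101110 popcount=4 -> skip
r=47=101111 popcount=5 -> skip
r=48=110000 popcount=2 -> KEEP
r=49=110001 popcount=3 -> skip
Kept rows: 5 6 9 10 12 17 18 20 24 33 34 36 40 48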